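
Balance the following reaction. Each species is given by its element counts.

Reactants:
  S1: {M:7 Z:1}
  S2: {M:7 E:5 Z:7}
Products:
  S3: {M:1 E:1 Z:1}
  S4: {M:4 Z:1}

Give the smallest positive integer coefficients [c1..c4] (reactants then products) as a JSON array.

Coefficients: [2, 1, 5, 4]

M: 2·7+1·7 = 21 | 5·1+4·4 = 21
E: 2·0+1·5 = 5 | 5·1+4·0 = 5
Z: 2·1+1·7 = 9 | 5·1+4·1 = 9
gcd(2,1,5,4) = 1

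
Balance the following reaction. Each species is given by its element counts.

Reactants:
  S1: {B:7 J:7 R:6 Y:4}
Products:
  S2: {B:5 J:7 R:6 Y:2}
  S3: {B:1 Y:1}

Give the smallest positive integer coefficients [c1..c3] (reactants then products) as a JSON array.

B: 1·7 = 7 | 1·5+2·1 = 7
J: 1·7 = 7 | 1·7+2·0 = 7
R: 1·6 = 6 | 1·6+2·0 = 6
Y: 1·4 = 4 | 1·2+2·1 = 4
gcd(1,1,2) = 1

Coefficients: [1, 1, 2]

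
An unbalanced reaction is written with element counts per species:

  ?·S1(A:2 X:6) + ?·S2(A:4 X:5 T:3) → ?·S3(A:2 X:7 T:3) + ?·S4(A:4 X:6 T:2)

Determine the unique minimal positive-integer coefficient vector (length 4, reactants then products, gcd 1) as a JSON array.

Coefficients: [3, 5, 1, 6]

A: 3·2+5·4 = 26 | 1·2+6·4 = 26
X: 3·6+5·5 = 43 | 1·7+6·6 = 43
T: 3·0+5·3 = 15 | 1·3+6·2 = 15
gcd(3,5,1,6) = 1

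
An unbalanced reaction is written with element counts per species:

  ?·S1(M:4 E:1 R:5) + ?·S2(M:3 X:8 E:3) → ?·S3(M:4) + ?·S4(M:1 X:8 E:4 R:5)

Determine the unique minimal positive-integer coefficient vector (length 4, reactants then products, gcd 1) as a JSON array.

M: 2·4+2·3 = 14 | 3·4+2·1 = 14
X: 2·0+2·8 = 16 | 3·0+2·8 = 16
E: 2·1+2·3 = 8 | 3·0+2·4 = 8
R: 2·5+2·0 = 10 | 3·0+2·5 = 10
gcd(2,2,3,2) = 1

Coefficients: [2, 2, 3, 2]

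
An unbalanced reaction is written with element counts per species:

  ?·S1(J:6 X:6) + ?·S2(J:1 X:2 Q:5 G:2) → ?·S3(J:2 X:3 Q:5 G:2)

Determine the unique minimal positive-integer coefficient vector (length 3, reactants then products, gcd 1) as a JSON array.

Coefficients: [1, 6, 6]

J: 1·6+6·1 = 12 | 6·2 = 12
X: 1·6+6·2 = 18 | 6·3 = 18
Q: 1·0+6·5 = 30 | 6·5 = 30
G: 1·0+6·2 = 12 | 6·2 = 12
gcd(1,6,6) = 1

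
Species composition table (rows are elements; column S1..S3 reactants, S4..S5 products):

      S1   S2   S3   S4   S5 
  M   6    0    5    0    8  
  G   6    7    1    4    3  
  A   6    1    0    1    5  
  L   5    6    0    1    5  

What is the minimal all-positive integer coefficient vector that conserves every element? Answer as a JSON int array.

Coefficients: [5, 1, 2, 6, 5]

M: 5·6+1·0+2·5 = 40 | 6·0+5·8 = 40
G: 5·6+1·7+2·1 = 39 | 6·4+5·3 = 39
A: 5·6+1·1+2·0 = 31 | 6·1+5·5 = 31
L: 5·5+1·6+2·0 = 31 | 6·1+5·5 = 31
gcd(5,1,2,6,5) = 1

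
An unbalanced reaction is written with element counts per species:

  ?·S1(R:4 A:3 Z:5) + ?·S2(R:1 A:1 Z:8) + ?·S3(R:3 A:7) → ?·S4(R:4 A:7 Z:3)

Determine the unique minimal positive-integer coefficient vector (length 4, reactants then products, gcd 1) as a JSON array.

Coefficients: [2, 1, 5, 6]

R: 2·4+1·1+5·3 = 24 | 6·4 = 24
A: 2·3+1·1+5·7 = 42 | 6·7 = 42
Z: 2·5+1·8+5·0 = 18 | 6·3 = 18
gcd(2,1,5,6) = 1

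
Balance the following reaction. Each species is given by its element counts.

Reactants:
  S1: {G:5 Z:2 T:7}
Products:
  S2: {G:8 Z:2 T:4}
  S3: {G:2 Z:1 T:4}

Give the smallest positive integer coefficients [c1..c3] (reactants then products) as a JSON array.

Coefficients: [4, 1, 6]

G: 4·5 = 20 | 1·8+6·2 = 20
Z: 4·2 = 8 | 1·2+6·1 = 8
T: 4·7 = 28 | 1·4+6·4 = 28
gcd(4,1,6) = 1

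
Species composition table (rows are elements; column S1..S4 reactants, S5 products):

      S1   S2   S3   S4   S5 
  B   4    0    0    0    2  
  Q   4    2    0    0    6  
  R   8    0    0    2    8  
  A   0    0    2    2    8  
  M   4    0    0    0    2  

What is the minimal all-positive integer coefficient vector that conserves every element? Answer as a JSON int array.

B: 1·4+4·0+4·0+4·0 = 4 | 2·2 = 4
Q: 1·4+4·2+4·0+4·0 = 12 | 2·6 = 12
R: 1·8+4·0+4·0+4·2 = 16 | 2·8 = 16
A: 1·0+4·0+4·2+4·2 = 16 | 2·8 = 16
M: 1·4+4·0+4·0+4·0 = 4 | 2·2 = 4
gcd(1,4,4,4,2) = 1

Coefficients: [1, 4, 4, 4, 2]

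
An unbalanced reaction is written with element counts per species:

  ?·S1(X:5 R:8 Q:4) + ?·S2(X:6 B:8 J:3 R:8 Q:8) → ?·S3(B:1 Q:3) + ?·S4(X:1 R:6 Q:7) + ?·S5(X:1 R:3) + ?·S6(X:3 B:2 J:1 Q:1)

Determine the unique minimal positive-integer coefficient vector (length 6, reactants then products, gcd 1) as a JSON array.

X: 2·5+1·6 = 16 | 2·0+1·1+6·1+3·3 = 16
B: 2·0+1·8 = 8 | 2·1+1·0+6·0+3·2 = 8
J: 2·0+1·3 = 3 | 2·0+1·0+6·0+3·1 = 3
R: 2·8+1·8 = 24 | 2·0+1·6+6·3+3·0 = 24
Q: 2·4+1·8 = 16 | 2·3+1·7+6·0+3·1 = 16
gcd(2,1,2,1,6,3) = 1

Coefficients: [2, 1, 2, 1, 6, 3]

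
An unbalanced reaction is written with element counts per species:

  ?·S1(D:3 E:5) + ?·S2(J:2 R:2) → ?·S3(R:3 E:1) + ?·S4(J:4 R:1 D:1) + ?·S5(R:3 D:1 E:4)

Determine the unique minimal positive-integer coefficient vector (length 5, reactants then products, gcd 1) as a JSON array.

J: 1·0+4·2 = 8 | 1·0+2·4+1·0 = 8
R: 1·0+4·2 = 8 | 1·3+2·1+1·3 = 8
D: 1·3+4·0 = 3 | 1·0+2·1+1·1 = 3
E: 1·5+4·0 = 5 | 1·1+2·0+1·4 = 5
gcd(1,4,1,2,1) = 1

Coefficients: [1, 4, 1, 2, 1]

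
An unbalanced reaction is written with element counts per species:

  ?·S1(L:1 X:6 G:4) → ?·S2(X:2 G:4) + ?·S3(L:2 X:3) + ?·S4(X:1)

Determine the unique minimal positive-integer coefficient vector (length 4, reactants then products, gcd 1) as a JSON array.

L: 2·1 = 2 | 2·0+1·2+5·0 = 2
X: 2·6 = 12 | 2·2+1·3+5·1 = 12
G: 2·4 = 8 | 2·4+1·0+5·0 = 8
gcd(2,2,1,5) = 1

Coefficients: [2, 2, 1, 5]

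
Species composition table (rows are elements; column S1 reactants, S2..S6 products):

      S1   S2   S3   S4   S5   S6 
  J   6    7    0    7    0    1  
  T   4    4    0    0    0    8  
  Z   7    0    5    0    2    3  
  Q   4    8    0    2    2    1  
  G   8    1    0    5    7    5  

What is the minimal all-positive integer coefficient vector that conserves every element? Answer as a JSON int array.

J: 5·6 = 30 | 1·7+5·0+3·7+2·0+2·1 = 30
T: 5·4 = 20 | 1·4+5·0+3·0+2·0+2·8 = 20
Z: 5·7 = 35 | 1·0+5·5+3·0+2·2+2·3 = 35
Q: 5·4 = 20 | 1·8+5·0+3·2+2·2+2·1 = 20
G: 5·8 = 40 | 1·1+5·0+3·5+2·7+2·5 = 40
gcd(5,1,5,3,2,2) = 1

Coefficients: [5, 1, 5, 3, 2, 2]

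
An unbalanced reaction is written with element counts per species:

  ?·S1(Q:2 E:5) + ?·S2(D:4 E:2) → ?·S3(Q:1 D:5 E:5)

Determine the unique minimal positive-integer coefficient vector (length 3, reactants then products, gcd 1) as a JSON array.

Q: 2·2+5·0 = 4 | 4·1 = 4
D: 2·0+5·4 = 20 | 4·5 = 20
E: 2·5+5·2 = 20 | 4·5 = 20
gcd(2,5,4) = 1

Coefficients: [2, 5, 4]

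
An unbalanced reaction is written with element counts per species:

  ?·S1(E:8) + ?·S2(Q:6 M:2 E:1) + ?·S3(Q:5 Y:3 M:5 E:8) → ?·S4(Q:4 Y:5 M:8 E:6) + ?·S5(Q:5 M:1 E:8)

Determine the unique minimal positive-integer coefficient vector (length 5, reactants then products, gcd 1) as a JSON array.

Q: 2·0+2·6+5·5 = 37 | 3·4+5·5 = 37
Y: 2·0+2·0+5·3 = 15 | 3·5+5·0 = 15
M: 2·0+2·2+5·5 = 29 | 3·8+5·1 = 29
E: 2·8+2·1+5·8 = 58 | 3·6+5·8 = 58
gcd(2,2,5,3,5) = 1

Coefficients: [2, 2, 5, 3, 5]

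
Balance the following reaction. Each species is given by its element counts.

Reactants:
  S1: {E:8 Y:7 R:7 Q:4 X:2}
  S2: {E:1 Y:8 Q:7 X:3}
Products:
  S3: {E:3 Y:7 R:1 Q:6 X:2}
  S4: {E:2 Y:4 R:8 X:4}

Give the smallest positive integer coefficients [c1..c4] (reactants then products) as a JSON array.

E: 2·8+4·1 = 20 | 6·3+1·2 = 20
Y: 2·7+4·8 = 46 | 6·7+1·4 = 46
R: 2·7+4·0 = 14 | 6·1+1·8 = 14
Q: 2·4+4·7 = 36 | 6·6+1·0 = 36
X: 2·2+4·3 = 16 | 6·2+1·4 = 16
gcd(2,4,6,1) = 1

Coefficients: [2, 4, 6, 1]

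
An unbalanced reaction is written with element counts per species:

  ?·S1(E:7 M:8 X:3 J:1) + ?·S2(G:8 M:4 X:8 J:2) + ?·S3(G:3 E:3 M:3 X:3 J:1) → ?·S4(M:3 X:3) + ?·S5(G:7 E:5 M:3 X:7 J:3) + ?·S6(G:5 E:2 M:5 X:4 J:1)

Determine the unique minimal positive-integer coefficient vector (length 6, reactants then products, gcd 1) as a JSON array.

Coefficients: [2, 5, 6, 4, 4, 6]

G: 2·0+5·8+6·3 = 58 | 4·0+4·7+6·5 = 58
E: 2·7+5·0+6·3 = 32 | 4·0+4·5+6·2 = 32
M: 2·8+5·4+6·3 = 54 | 4·3+4·3+6·5 = 54
X: 2·3+5·8+6·3 = 64 | 4·3+4·7+6·4 = 64
J: 2·1+5·2+6·1 = 18 | 4·0+4·3+6·1 = 18
gcd(2,5,6,4,4,6) = 1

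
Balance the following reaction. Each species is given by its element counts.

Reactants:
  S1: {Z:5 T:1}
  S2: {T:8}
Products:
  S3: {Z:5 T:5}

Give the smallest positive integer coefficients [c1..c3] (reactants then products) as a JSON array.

Z: 2·5+1·0 = 10 | 2·5 = 10
T: 2·1+1·8 = 10 | 2·5 = 10
gcd(2,1,2) = 1

Coefficients: [2, 1, 2]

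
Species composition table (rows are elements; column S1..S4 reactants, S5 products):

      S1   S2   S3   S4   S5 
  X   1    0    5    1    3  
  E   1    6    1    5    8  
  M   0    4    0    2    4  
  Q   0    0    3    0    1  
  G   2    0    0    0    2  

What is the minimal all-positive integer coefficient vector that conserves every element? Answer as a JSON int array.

X: 6·1+5·0+2·5+2·1 = 18 | 6·3 = 18
E: 6·1+5·6+2·1+2·5 = 48 | 6·8 = 48
M: 6·0+5·4+2·0+2·2 = 24 | 6·4 = 24
Q: 6·0+5·0+2·3+2·0 = 6 | 6·1 = 6
G: 6·2+5·0+2·0+2·0 = 12 | 6·2 = 12
gcd(6,5,2,2,6) = 1

Coefficients: [6, 5, 2, 2, 6]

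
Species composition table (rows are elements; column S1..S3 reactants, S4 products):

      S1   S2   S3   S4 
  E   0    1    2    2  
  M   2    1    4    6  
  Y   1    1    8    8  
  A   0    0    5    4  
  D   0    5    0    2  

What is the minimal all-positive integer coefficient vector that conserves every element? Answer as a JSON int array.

Coefficients: [6, 2, 4, 5]

E: 6·0+2·1+4·2 = 10 | 5·2 = 10
M: 6·2+2·1+4·4 = 30 | 5·6 = 30
Y: 6·1+2·1+4·8 = 40 | 5·8 = 40
A: 6·0+2·0+4·5 = 20 | 5·4 = 20
D: 6·0+2·5+4·0 = 10 | 5·2 = 10
gcd(6,2,4,5) = 1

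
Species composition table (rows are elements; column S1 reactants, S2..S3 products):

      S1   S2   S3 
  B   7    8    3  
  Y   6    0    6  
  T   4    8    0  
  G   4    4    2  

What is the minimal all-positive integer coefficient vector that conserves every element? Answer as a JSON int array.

B: 2·7 = 14 | 1·8+2·3 = 14
Y: 2·6 = 12 | 1·0+2·6 = 12
T: 2·4 = 8 | 1·8+2·0 = 8
G: 2·4 = 8 | 1·4+2·2 = 8
gcd(2,1,2) = 1

Coefficients: [2, 1, 2]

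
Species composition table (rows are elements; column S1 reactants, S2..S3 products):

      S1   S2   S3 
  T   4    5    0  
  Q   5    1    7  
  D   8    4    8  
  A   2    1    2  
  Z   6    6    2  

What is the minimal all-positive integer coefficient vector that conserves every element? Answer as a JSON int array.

T: 5·4 = 20 | 4·5+3·0 = 20
Q: 5·5 = 25 | 4·1+3·7 = 25
D: 5·8 = 40 | 4·4+3·8 = 40
A: 5·2 = 10 | 4·1+3·2 = 10
Z: 5·6 = 30 | 4·6+3·2 = 30
gcd(5,4,3) = 1

Coefficients: [5, 4, 3]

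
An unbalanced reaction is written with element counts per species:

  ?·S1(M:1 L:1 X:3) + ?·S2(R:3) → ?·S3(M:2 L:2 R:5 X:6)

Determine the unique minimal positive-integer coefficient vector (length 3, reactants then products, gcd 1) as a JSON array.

M: 6·1+5·0 = 6 | 3·2 = 6
L: 6·1+5·0 = 6 | 3·2 = 6
R: 6·0+5·3 = 15 | 3·5 = 15
X: 6·3+5·0 = 18 | 3·6 = 18
gcd(6,5,3) = 1

Coefficients: [6, 5, 3]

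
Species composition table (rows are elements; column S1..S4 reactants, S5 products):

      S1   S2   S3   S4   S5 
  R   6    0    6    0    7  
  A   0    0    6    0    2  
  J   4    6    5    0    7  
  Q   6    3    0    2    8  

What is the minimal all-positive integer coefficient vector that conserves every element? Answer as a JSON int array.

Coefficients: [5, 2, 2, 6, 6]

R: 5·6+2·0+2·6+6·0 = 42 | 6·7 = 42
A: 5·0+2·0+2·6+6·0 = 12 | 6·2 = 12
J: 5·4+2·6+2·5+6·0 = 42 | 6·7 = 42
Q: 5·6+2·3+2·0+6·2 = 48 | 6·8 = 48
gcd(5,2,2,6,6) = 1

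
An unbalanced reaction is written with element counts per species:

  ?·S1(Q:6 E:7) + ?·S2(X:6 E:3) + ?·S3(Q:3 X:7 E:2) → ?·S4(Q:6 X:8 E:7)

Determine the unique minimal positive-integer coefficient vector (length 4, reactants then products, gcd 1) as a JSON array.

Coefficients: [3, 2, 4, 5]

Q: 3·6+2·0+4·3 = 30 | 5·6 = 30
X: 3·0+2·6+4·7 = 40 | 5·8 = 40
E: 3·7+2·3+4·2 = 35 | 5·7 = 35
gcd(3,2,4,5) = 1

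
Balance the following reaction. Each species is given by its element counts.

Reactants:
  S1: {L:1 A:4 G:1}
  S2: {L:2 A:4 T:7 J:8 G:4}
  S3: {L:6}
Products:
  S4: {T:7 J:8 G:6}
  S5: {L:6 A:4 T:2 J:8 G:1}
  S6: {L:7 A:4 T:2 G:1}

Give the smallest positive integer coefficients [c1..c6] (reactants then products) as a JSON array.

Coefficients: [3, 4, 6, 2, 2, 5]

L: 3·1+4·2+6·6 = 47 | 2·0+2·6+5·7 = 47
A: 3·4+4·4+6·0 = 28 | 2·0+2·4+5·4 = 28
T: 3·0+4·7+6·0 = 28 | 2·7+2·2+5·2 = 28
J: 3·0+4·8+6·0 = 32 | 2·8+2·8+5·0 = 32
G: 3·1+4·4+6·0 = 19 | 2·6+2·1+5·1 = 19
gcd(3,4,6,2,2,5) = 1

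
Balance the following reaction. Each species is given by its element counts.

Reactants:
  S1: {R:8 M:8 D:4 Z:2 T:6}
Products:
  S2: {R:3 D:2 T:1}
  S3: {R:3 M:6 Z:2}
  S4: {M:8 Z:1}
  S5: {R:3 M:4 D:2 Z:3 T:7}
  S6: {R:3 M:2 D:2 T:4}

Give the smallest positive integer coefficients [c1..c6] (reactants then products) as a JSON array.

R: 6·8 = 48 | 5·3+4·3+1·0+1·3+6·3 = 48
M: 6·8 = 48 | 5·0+4·6+1·8+1·4+6·2 = 48
D: 6·4 = 24 | 5·2+4·0+1·0+1·2+6·2 = 24
Z: 6·2 = 12 | 5·0+4·2+1·1+1·3+6·0 = 12
T: 6·6 = 36 | 5·1+4·0+1·0+1·7+6·4 = 36
gcd(6,5,4,1,1,6) = 1

Coefficients: [6, 5, 4, 1, 1, 6]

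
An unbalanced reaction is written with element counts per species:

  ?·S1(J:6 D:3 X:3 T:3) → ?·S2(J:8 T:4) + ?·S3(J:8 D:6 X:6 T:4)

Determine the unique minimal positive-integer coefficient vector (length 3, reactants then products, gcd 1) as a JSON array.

J: 4·6 = 24 | 1·8+2·8 = 24
D: 4·3 = 12 | 1·0+2·6 = 12
X: 4·3 = 12 | 1·0+2·6 = 12
T: 4·3 = 12 | 1·4+2·4 = 12
gcd(4,1,2) = 1

Coefficients: [4, 1, 2]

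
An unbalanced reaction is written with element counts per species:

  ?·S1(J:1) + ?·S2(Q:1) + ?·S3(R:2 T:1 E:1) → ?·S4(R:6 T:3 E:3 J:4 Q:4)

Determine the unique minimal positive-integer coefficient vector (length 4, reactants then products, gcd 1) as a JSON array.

R: 4·0+4·0+3·2 = 6 | 1·6 = 6
T: 4·0+4·0+3·1 = 3 | 1·3 = 3
E: 4·0+4·0+3·1 = 3 | 1·3 = 3
J: 4·1+4·0+3·0 = 4 | 1·4 = 4
Q: 4·0+4·1+3·0 = 4 | 1·4 = 4
gcd(4,4,3,1) = 1

Coefficients: [4, 4, 3, 1]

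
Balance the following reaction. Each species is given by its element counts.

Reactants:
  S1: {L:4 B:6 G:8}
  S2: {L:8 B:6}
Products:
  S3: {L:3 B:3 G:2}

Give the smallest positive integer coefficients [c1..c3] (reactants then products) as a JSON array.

Coefficients: [1, 1, 4]

L: 1·4+1·8 = 12 | 4·3 = 12
B: 1·6+1·6 = 12 | 4·3 = 12
G: 1·8+1·0 = 8 | 4·2 = 8
gcd(1,1,4) = 1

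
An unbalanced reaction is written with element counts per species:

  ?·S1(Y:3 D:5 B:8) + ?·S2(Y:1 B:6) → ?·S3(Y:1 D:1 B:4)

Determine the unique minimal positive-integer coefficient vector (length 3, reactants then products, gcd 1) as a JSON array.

Y: 1·3+2·1 = 5 | 5·1 = 5
D: 1·5+2·0 = 5 | 5·1 = 5
B: 1·8+2·6 = 20 | 5·4 = 20
gcd(1,2,5) = 1

Coefficients: [1, 2, 5]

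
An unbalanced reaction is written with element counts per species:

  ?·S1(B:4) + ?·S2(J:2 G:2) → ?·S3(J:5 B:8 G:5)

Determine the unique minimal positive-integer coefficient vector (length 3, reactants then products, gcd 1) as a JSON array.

Coefficients: [4, 5, 2]

J: 4·0+5·2 = 10 | 2·5 = 10
B: 4·4+5·0 = 16 | 2·8 = 16
G: 4·0+5·2 = 10 | 2·5 = 10
gcd(4,5,2) = 1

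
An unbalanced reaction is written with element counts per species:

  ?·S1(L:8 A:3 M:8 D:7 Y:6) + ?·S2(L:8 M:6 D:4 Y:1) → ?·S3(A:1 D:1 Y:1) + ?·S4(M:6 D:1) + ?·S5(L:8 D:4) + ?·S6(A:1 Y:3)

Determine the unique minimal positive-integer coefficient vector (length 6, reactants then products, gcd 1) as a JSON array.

L: 3·8+1·8 = 32 | 4·0+5·0+4·8+5·0 = 32
A: 3·3+1·0 = 9 | 4·1+5·0+4·0+5·1 = 9
M: 3·8+1·6 = 30 | 4·0+5·6+4·0+5·0 = 30
D: 3·7+1·4 = 25 | 4·1+5·1+4·4+5·0 = 25
Y: 3·6+1·1 = 19 | 4·1+5·0+4·0+5·3 = 19
gcd(3,1,4,5,4,5) = 1

Coefficients: [3, 1, 4, 5, 4, 5]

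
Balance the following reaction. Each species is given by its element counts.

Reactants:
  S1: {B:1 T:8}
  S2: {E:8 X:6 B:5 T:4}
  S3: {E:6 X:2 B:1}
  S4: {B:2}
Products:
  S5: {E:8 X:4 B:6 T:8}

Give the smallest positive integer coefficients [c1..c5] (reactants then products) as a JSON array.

Coefficients: [4, 2, 4, 6, 5]

E: 4·0+2·8+4·6+6·0 = 40 | 5·8 = 40
X: 4·0+2·6+4·2+6·0 = 20 | 5·4 = 20
B: 4·1+2·5+4·1+6·2 = 30 | 5·6 = 30
T: 4·8+2·4+4·0+6·0 = 40 | 5·8 = 40
gcd(4,2,4,6,5) = 1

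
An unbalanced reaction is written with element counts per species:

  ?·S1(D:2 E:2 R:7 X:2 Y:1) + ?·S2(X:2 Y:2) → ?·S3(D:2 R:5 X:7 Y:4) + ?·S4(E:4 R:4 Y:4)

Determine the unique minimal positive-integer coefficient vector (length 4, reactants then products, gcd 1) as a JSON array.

Coefficients: [2, 5, 2, 1]

D: 2·2+5·0 = 4 | 2·2+1·0 = 4
E: 2·2+5·0 = 4 | 2·0+1·4 = 4
R: 2·7+5·0 = 14 | 2·5+1·4 = 14
X: 2·2+5·2 = 14 | 2·7+1·0 = 14
Y: 2·1+5·2 = 12 | 2·4+1·4 = 12
gcd(2,5,2,1) = 1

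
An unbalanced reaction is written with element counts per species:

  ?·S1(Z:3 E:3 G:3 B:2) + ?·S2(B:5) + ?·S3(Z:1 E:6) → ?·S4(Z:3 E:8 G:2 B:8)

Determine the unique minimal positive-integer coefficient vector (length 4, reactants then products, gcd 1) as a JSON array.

Coefficients: [2, 4, 3, 3]

Z: 2·3+4·0+3·1 = 9 | 3·3 = 9
E: 2·3+4·0+3·6 = 24 | 3·8 = 24
G: 2·3+4·0+3·0 = 6 | 3·2 = 6
B: 2·2+4·5+3·0 = 24 | 3·8 = 24
gcd(2,4,3,3) = 1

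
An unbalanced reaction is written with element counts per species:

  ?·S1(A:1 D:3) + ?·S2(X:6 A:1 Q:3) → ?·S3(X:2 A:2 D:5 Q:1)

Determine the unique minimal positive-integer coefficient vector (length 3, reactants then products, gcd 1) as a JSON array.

Coefficients: [5, 1, 3]

X: 5·0+1·6 = 6 | 3·2 = 6
A: 5·1+1·1 = 6 | 3·2 = 6
D: 5·3+1·0 = 15 | 3·5 = 15
Q: 5·0+1·3 = 3 | 3·1 = 3
gcd(5,1,3) = 1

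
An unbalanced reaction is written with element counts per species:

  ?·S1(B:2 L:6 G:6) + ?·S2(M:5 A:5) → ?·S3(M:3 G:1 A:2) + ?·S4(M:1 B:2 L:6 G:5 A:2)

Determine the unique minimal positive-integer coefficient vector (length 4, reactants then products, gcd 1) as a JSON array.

M: 5·0+4·5 = 20 | 5·3+5·1 = 20
B: 5·2+4·0 = 10 | 5·0+5·2 = 10
L: 5·6+4·0 = 30 | 5·0+5·6 = 30
G: 5·6+4·0 = 30 | 5·1+5·5 = 30
A: 5·0+4·5 = 20 | 5·2+5·2 = 20
gcd(5,4,5,5) = 1

Coefficients: [5, 4, 5, 5]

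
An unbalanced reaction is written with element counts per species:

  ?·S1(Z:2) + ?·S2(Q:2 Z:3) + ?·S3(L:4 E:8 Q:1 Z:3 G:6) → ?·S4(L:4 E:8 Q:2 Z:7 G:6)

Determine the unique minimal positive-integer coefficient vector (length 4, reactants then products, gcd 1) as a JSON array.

Coefficients: [5, 2, 4, 4]

L: 5·0+2·0+4·4 = 16 | 4·4 = 16
E: 5·0+2·0+4·8 = 32 | 4·8 = 32
Q: 5·0+2·2+4·1 = 8 | 4·2 = 8
Z: 5·2+2·3+4·3 = 28 | 4·7 = 28
G: 5·0+2·0+4·6 = 24 | 4·6 = 24
gcd(5,2,4,4) = 1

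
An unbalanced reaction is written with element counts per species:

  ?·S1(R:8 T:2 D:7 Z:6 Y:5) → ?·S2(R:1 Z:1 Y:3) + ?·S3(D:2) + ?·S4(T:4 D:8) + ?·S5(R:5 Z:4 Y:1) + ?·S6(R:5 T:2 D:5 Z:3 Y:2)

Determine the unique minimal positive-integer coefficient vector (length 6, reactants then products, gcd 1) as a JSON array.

Coefficients: [5, 5, 6, 1, 4, 3]

R: 5·8 = 40 | 5·1+6·0+1·0+4·5+3·5 = 40
T: 5·2 = 10 | 5·0+6·0+1·4+4·0+3·2 = 10
D: 5·7 = 35 | 5·0+6·2+1·8+4·0+3·5 = 35
Z: 5·6 = 30 | 5·1+6·0+1·0+4·4+3·3 = 30
Y: 5·5 = 25 | 5·3+6·0+1·0+4·1+3·2 = 25
gcd(5,5,6,1,4,3) = 1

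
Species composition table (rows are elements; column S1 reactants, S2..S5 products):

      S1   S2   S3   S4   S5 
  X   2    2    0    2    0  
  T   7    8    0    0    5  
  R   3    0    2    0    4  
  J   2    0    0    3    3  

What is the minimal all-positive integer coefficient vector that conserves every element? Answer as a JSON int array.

X: 6·2 = 12 | 4·2+5·0+2·2+2·0 = 12
T: 6·7 = 42 | 4·8+5·0+2·0+2·5 = 42
R: 6·3 = 18 | 4·0+5·2+2·0+2·4 = 18
J: 6·2 = 12 | 4·0+5·0+2·3+2·3 = 12
gcd(6,4,5,2,2) = 1

Coefficients: [6, 4, 5, 2, 2]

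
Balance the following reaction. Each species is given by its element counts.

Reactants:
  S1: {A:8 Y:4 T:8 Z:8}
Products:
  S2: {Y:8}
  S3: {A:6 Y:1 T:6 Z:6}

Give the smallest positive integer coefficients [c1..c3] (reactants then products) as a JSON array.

Coefficients: [3, 1, 4]

A: 3·8 = 24 | 1·0+4·6 = 24
Y: 3·4 = 12 | 1·8+4·1 = 12
T: 3·8 = 24 | 1·0+4·6 = 24
Z: 3·8 = 24 | 1·0+4·6 = 24
gcd(3,1,4) = 1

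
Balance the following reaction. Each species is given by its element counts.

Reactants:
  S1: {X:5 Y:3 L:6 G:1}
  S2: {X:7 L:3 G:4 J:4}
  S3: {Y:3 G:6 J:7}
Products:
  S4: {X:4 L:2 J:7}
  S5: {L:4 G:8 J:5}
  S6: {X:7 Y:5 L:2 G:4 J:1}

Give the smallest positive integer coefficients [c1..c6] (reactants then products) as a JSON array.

X: 4·5+6·7+6·0 = 62 | 5·4+5·0+6·7 = 62
Y: 4·3+6·0+6·3 = 30 | 5·0+5·0+6·5 = 30
L: 4·6+6·3+6·0 = 42 | 5·2+5·4+6·2 = 42
G: 4·1+6·4+6·6 = 64 | 5·0+5·8+6·4 = 64
J: 4·0+6·4+6·7 = 66 | 5·7+5·5+6·1 = 66
gcd(4,6,6,5,5,6) = 1

Coefficients: [4, 6, 6, 5, 5, 6]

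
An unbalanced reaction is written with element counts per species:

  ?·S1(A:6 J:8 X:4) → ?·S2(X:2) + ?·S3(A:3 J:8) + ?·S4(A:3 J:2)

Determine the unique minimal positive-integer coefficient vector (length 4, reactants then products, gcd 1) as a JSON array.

Coefficients: [3, 6, 2, 4]

A: 3·6 = 18 | 6·0+2·3+4·3 = 18
J: 3·8 = 24 | 6·0+2·8+4·2 = 24
X: 3·4 = 12 | 6·2+2·0+4·0 = 12
gcd(3,6,2,4) = 1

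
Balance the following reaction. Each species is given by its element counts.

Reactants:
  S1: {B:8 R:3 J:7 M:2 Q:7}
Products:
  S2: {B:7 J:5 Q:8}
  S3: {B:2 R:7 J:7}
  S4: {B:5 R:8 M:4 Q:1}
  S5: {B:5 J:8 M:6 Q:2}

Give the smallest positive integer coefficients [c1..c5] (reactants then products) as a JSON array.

B: 5·8 = 40 | 4·7+1·2+1·5+1·5 = 40
R: 5·3 = 15 | 4·0+1·7+1·8+1·0 = 15
J: 5·7 = 35 | 4·5+1·7+1·0+1·8 = 35
M: 5·2 = 10 | 4·0+1·0+1·4+1·6 = 10
Q: 5·7 = 35 | 4·8+1·0+1·1+1·2 = 35
gcd(5,4,1,1,1) = 1

Coefficients: [5, 4, 1, 1, 1]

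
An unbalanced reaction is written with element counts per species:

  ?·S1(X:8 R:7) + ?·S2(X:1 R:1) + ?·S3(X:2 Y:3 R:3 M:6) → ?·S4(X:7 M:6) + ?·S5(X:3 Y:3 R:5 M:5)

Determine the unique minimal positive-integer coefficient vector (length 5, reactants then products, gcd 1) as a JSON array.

Coefficients: [1, 5, 6, 1, 6]

X: 1·8+5·1+6·2 = 25 | 1·7+6·3 = 25
Y: 1·0+5·0+6·3 = 18 | 1·0+6·3 = 18
R: 1·7+5·1+6·3 = 30 | 1·0+6·5 = 30
M: 1·0+5·0+6·6 = 36 | 1·6+6·5 = 36
gcd(1,5,6,1,6) = 1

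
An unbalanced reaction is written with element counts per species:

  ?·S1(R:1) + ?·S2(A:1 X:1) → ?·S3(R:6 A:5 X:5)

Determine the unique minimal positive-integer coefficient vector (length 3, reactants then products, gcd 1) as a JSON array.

R: 6·1+5·0 = 6 | 1·6 = 6
A: 6·0+5·1 = 5 | 1·5 = 5
X: 6·0+5·1 = 5 | 1·5 = 5
gcd(6,5,1) = 1

Coefficients: [6, 5, 1]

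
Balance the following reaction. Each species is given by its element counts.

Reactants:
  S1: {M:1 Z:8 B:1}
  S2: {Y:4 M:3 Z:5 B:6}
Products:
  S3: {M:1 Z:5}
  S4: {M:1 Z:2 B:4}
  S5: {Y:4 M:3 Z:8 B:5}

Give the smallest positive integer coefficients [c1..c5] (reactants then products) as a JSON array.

Y: 3·0+5·4 = 20 | 1·0+2·0+5·4 = 20
M: 3·1+5·3 = 18 | 1·1+2·1+5·3 = 18
Z: 3·8+5·5 = 49 | 1·5+2·2+5·8 = 49
B: 3·1+5·6 = 33 | 1·0+2·4+5·5 = 33
gcd(3,5,1,2,5) = 1

Coefficients: [3, 5, 1, 2, 5]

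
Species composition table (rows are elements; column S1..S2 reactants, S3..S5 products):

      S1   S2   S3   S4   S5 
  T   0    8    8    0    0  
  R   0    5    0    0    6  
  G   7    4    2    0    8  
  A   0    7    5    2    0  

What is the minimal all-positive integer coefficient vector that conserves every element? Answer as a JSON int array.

T: 4·0+6·8 = 48 | 6·8+6·0+5·0 = 48
R: 4·0+6·5 = 30 | 6·0+6·0+5·6 = 30
G: 4·7+6·4 = 52 | 6·2+6·0+5·8 = 52
A: 4·0+6·7 = 42 | 6·5+6·2+5·0 = 42
gcd(4,6,6,6,5) = 1

Coefficients: [4, 6, 6, 6, 5]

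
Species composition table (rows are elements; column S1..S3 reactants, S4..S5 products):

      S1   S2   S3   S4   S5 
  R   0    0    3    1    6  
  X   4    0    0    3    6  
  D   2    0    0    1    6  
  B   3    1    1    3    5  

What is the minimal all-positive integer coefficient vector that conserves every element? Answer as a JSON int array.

Coefficients: [6, 1, 4, 6, 1]

R: 6·0+1·0+4·3 = 12 | 6·1+1·6 = 12
X: 6·4+1·0+4·0 = 24 | 6·3+1·6 = 24
D: 6·2+1·0+4·0 = 12 | 6·1+1·6 = 12
B: 6·3+1·1+4·1 = 23 | 6·3+1·5 = 23
gcd(6,1,4,6,1) = 1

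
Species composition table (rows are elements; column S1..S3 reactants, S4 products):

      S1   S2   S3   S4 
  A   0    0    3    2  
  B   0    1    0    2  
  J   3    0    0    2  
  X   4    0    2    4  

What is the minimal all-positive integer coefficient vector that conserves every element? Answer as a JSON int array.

Coefficients: [2, 6, 2, 3]

A: 2·0+6·0+2·3 = 6 | 3·2 = 6
B: 2·0+6·1+2·0 = 6 | 3·2 = 6
J: 2·3+6·0+2·0 = 6 | 3·2 = 6
X: 2·4+6·0+2·2 = 12 | 3·4 = 12
gcd(2,6,2,3) = 1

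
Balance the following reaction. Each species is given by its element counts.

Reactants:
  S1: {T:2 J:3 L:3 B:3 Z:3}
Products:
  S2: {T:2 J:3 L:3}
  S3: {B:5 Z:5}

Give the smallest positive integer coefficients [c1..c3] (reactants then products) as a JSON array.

Coefficients: [5, 5, 3]

T: 5·2 = 10 | 5·2+3·0 = 10
J: 5·3 = 15 | 5·3+3·0 = 15
L: 5·3 = 15 | 5·3+3·0 = 15
B: 5·3 = 15 | 5·0+3·5 = 15
Z: 5·3 = 15 | 5·0+3·5 = 15
gcd(5,5,3) = 1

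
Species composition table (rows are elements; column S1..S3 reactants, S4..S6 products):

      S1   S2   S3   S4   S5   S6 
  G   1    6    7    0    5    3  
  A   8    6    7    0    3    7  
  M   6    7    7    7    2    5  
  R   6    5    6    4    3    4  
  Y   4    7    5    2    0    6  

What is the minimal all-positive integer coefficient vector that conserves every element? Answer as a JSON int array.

G: 2·1+1·6+5·7 = 43 | 2·0+5·5+6·3 = 43
A: 2·8+1·6+5·7 = 57 | 2·0+5·3+6·7 = 57
M: 2·6+1·7+5·7 = 54 | 2·7+5·2+6·5 = 54
R: 2·6+1·5+5·6 = 47 | 2·4+5·3+6·4 = 47
Y: 2·4+1·7+5·5 = 40 | 2·2+5·0+6·6 = 40
gcd(2,1,5,2,5,6) = 1

Coefficients: [2, 1, 5, 2, 5, 6]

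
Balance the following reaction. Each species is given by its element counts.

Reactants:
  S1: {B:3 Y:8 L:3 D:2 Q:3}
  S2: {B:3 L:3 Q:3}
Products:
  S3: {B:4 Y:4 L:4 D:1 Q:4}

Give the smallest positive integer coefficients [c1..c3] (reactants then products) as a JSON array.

Coefficients: [3, 5, 6]

B: 3·3+5·3 = 24 | 6·4 = 24
Y: 3·8+5·0 = 24 | 6·4 = 24
L: 3·3+5·3 = 24 | 6·4 = 24
D: 3·2+5·0 = 6 | 6·1 = 6
Q: 3·3+5·3 = 24 | 6·4 = 24
gcd(3,5,6) = 1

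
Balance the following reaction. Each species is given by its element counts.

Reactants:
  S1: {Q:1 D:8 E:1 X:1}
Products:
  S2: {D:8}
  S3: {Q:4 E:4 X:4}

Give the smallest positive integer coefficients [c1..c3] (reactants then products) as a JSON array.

Q: 4·1 = 4 | 4·0+1·4 = 4
D: 4·8 = 32 | 4·8+1·0 = 32
E: 4·1 = 4 | 4·0+1·4 = 4
X: 4·1 = 4 | 4·0+1·4 = 4
gcd(4,4,1) = 1

Coefficients: [4, 4, 1]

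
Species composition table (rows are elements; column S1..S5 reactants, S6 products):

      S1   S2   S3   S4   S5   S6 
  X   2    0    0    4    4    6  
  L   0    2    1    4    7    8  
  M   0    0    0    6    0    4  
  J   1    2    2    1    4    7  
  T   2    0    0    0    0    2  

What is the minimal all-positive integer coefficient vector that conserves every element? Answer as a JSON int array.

X: 3·2+3·0+3·0+2·4+1·4 = 18 | 3·6 = 18
L: 3·0+3·2+3·1+2·4+1·7 = 24 | 3·8 = 24
M: 3·0+3·0+3·0+2·6+1·0 = 12 | 3·4 = 12
J: 3·1+3·2+3·2+2·1+1·4 = 21 | 3·7 = 21
T: 3·2+3·0+3·0+2·0+1·0 = 6 | 3·2 = 6
gcd(3,3,3,2,1,3) = 1

Coefficients: [3, 3, 3, 2, 1, 3]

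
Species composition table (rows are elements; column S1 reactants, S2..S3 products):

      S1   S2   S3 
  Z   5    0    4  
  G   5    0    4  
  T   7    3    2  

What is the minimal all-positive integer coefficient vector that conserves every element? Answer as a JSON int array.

Z: 4·5 = 20 | 6·0+5·4 = 20
G: 4·5 = 20 | 6·0+5·4 = 20
T: 4·7 = 28 | 6·3+5·2 = 28
gcd(4,6,5) = 1

Coefficients: [4, 6, 5]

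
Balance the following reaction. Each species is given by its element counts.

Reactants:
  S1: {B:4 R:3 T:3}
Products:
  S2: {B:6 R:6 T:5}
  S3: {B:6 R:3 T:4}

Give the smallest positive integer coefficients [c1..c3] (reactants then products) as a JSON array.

B: 3·4 = 12 | 1·6+1·6 = 12
R: 3·3 = 9 | 1·6+1·3 = 9
T: 3·3 = 9 | 1·5+1·4 = 9
gcd(3,1,1) = 1

Coefficients: [3, 1, 1]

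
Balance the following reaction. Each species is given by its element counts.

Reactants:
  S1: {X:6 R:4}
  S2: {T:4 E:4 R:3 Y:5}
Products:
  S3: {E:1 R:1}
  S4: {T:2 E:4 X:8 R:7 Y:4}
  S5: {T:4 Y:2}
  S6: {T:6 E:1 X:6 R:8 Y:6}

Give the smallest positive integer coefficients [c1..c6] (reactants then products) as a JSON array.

Coefficients: [5, 4, 3, 3, 1, 1]

T: 5·0+4·4 = 16 | 3·0+3·2+1·4+1·6 = 16
E: 5·0+4·4 = 16 | 3·1+3·4+1·0+1·1 = 16
X: 5·6+4·0 = 30 | 3·0+3·8+1·0+1·6 = 30
R: 5·4+4·3 = 32 | 3·1+3·7+1·0+1·8 = 32
Y: 5·0+4·5 = 20 | 3·0+3·4+1·2+1·6 = 20
gcd(5,4,3,3,1,1) = 1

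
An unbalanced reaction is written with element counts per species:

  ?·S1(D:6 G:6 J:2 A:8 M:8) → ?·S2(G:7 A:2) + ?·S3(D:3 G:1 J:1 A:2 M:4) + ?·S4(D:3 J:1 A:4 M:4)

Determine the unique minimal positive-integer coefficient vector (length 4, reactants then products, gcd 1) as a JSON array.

Coefficients: [4, 3, 3, 5]

D: 4·6 = 24 | 3·0+3·3+5·3 = 24
G: 4·6 = 24 | 3·7+3·1+5·0 = 24
J: 4·2 = 8 | 3·0+3·1+5·1 = 8
A: 4·8 = 32 | 3·2+3·2+5·4 = 32
M: 4·8 = 32 | 3·0+3·4+5·4 = 32
gcd(4,3,3,5) = 1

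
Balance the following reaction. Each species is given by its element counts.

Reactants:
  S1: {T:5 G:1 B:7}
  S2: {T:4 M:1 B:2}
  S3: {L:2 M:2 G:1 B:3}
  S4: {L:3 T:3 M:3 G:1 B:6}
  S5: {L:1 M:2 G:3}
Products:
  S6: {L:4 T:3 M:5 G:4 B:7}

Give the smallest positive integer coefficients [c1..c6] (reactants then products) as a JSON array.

L: 1·0+1·0+5·2+3·3+5·1 = 24 | 6·4 = 24
T: 1·5+1·4+5·0+3·3+5·0 = 18 | 6·3 = 18
M: 1·0+1·1+5·2+3·3+5·2 = 30 | 6·5 = 30
G: 1·1+1·0+5·1+3·1+5·3 = 24 | 6·4 = 24
B: 1·7+1·2+5·3+3·6+5·0 = 42 | 6·7 = 42
gcd(1,1,5,3,5,6) = 1

Coefficients: [1, 1, 5, 3, 5, 6]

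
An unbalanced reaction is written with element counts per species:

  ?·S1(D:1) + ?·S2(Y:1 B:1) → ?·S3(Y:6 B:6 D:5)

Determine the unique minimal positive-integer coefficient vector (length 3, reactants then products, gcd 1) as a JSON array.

Coefficients: [5, 6, 1]

Y: 5·0+6·1 = 6 | 1·6 = 6
B: 5·0+6·1 = 6 | 1·6 = 6
D: 5·1+6·0 = 5 | 1·5 = 5
gcd(5,6,1) = 1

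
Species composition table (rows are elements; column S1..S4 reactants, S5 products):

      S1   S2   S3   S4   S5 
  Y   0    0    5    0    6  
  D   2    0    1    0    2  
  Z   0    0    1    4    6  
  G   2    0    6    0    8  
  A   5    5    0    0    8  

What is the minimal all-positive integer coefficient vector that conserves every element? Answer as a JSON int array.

Y: 2·0+6·0+6·5+6·0 = 30 | 5·6 = 30
D: 2·2+6·0+6·1+6·0 = 10 | 5·2 = 10
Z: 2·0+6·0+6·1+6·4 = 30 | 5·6 = 30
G: 2·2+6·0+6·6+6·0 = 40 | 5·8 = 40
A: 2·5+6·5+6·0+6·0 = 40 | 5·8 = 40
gcd(2,6,6,6,5) = 1

Coefficients: [2, 6, 6, 6, 5]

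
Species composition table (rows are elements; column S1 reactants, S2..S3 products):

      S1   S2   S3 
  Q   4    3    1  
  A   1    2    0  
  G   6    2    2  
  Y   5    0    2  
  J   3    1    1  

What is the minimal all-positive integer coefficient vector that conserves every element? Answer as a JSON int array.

Coefficients: [2, 1, 5]

Q: 2·4 = 8 | 1·3+5·1 = 8
A: 2·1 = 2 | 1·2+5·0 = 2
G: 2·6 = 12 | 1·2+5·2 = 12
Y: 2·5 = 10 | 1·0+5·2 = 10
J: 2·3 = 6 | 1·1+5·1 = 6
gcd(2,1,5) = 1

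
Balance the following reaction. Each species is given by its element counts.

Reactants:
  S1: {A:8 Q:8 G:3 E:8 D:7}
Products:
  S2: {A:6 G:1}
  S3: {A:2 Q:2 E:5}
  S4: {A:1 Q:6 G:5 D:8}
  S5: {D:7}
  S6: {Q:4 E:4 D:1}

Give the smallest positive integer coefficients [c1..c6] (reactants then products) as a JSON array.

A: 5·8 = 40 | 5·6+4·2+2·1+2·0+5·0 = 40
Q: 5·8 = 40 | 5·0+4·2+2·6+2·0+5·4 = 40
G: 5·3 = 15 | 5·1+4·0+2·5+2·0+5·0 = 15
E: 5·8 = 40 | 5·0+4·5+2·0+2·0+5·4 = 40
D: 5·7 = 35 | 5·0+4·0+2·8+2·7+5·1 = 35
gcd(5,5,4,2,2,5) = 1

Coefficients: [5, 5, 4, 2, 2, 5]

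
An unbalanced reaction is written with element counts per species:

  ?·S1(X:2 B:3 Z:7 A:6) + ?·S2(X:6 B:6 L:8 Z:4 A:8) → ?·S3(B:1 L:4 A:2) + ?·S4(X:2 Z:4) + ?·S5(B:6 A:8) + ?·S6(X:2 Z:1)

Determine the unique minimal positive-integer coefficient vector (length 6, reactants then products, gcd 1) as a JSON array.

Coefficients: [2, 3, 6, 5, 3, 6]

X: 2·2+3·6 = 22 | 6·0+5·2+3·0+6·2 = 22
B: 2·3+3·6 = 24 | 6·1+5·0+3·6+6·0 = 24
L: 2·0+3·8 = 24 | 6·4+5·0+3·0+6·0 = 24
Z: 2·7+3·4 = 26 | 6·0+5·4+3·0+6·1 = 26
A: 2·6+3·8 = 36 | 6·2+5·0+3·8+6·0 = 36
gcd(2,3,6,5,3,6) = 1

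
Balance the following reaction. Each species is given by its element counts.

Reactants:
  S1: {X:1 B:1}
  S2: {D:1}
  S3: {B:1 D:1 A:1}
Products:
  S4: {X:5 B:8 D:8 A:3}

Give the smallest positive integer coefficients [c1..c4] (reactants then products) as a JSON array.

X: 5·1+5·0+3·0 = 5 | 1·5 = 5
B: 5·1+5·0+3·1 = 8 | 1·8 = 8
D: 5·0+5·1+3·1 = 8 | 1·8 = 8
A: 5·0+5·0+3·1 = 3 | 1·3 = 3
gcd(5,5,3,1) = 1

Coefficients: [5, 5, 3, 1]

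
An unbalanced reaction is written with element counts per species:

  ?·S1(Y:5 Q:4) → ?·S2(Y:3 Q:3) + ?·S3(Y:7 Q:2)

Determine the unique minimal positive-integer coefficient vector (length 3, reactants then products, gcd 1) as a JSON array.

Y: 5·5 = 25 | 6·3+1·7 = 25
Q: 5·4 = 20 | 6·3+1·2 = 20
gcd(5,6,1) = 1

Coefficients: [5, 6, 1]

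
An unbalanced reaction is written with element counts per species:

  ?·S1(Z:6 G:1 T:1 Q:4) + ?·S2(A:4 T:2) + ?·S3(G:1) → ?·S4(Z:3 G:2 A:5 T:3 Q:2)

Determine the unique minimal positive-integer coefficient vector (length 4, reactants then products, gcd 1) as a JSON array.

Z: 2·6+5·0+6·0 = 12 | 4·3 = 12
G: 2·1+5·0+6·1 = 8 | 4·2 = 8
A: 2·0+5·4+6·0 = 20 | 4·5 = 20
T: 2·1+5·2+6·0 = 12 | 4·3 = 12
Q: 2·4+5·0+6·0 = 8 | 4·2 = 8
gcd(2,5,6,4) = 1

Coefficients: [2, 5, 6, 4]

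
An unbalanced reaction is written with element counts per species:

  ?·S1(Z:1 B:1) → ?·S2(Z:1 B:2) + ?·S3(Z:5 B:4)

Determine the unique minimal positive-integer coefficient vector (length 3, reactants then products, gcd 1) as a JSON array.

Z: 6·1 = 6 | 1·1+1·5 = 6
B: 6·1 = 6 | 1·2+1·4 = 6
gcd(6,1,1) = 1

Coefficients: [6, 1, 1]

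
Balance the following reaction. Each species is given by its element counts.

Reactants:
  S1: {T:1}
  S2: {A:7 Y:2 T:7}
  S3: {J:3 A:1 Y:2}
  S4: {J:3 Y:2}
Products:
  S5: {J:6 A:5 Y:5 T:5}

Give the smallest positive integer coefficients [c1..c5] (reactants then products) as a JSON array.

J: 3·0+1·0+3·3+1·3 = 12 | 2·6 = 12
A: 3·0+1·7+3·1+1·0 = 10 | 2·5 = 10
Y: 3·0+1·2+3·2+1·2 = 10 | 2·5 = 10
T: 3·1+1·7+3·0+1·0 = 10 | 2·5 = 10
gcd(3,1,3,1,2) = 1

Coefficients: [3, 1, 3, 1, 2]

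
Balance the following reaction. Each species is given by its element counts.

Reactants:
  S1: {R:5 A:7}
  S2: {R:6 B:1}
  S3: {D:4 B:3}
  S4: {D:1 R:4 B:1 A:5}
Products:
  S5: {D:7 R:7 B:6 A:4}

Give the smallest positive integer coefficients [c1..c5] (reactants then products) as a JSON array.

D: 1·0+2·0+5·4+1·1 = 21 | 3·7 = 21
R: 1·5+2·6+5·0+1·4 = 21 | 3·7 = 21
B: 1·0+2·1+5·3+1·1 = 18 | 3·6 = 18
A: 1·7+2·0+5·0+1·5 = 12 | 3·4 = 12
gcd(1,2,5,1,3) = 1

Coefficients: [1, 2, 5, 1, 3]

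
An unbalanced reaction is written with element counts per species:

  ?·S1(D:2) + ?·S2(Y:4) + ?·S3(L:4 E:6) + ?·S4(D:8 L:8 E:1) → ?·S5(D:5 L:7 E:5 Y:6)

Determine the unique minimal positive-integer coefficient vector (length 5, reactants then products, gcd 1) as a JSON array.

Coefficients: [2, 6, 3, 2, 4]

D: 2·2+6·0+3·0+2·8 = 20 | 4·5 = 20
L: 2·0+6·0+3·4+2·8 = 28 | 4·7 = 28
E: 2·0+6·0+3·6+2·1 = 20 | 4·5 = 20
Y: 2·0+6·4+3·0+2·0 = 24 | 4·6 = 24
gcd(2,6,3,2,4) = 1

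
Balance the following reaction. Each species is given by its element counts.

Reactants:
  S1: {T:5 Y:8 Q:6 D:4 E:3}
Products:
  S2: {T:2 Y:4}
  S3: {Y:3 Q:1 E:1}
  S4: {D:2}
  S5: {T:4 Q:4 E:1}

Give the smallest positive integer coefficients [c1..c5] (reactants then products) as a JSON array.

T: 2·5 = 10 | 1·2+4·0+4·0+2·4 = 10
Y: 2·8 = 16 | 1·4+4·3+4·0+2·0 = 16
Q: 2·6 = 12 | 1·0+4·1+4·0+2·4 = 12
D: 2·4 = 8 | 1·0+4·0+4·2+2·0 = 8
E: 2·3 = 6 | 1·0+4·1+4·0+2·1 = 6
gcd(2,1,4,4,2) = 1

Coefficients: [2, 1, 4, 4, 2]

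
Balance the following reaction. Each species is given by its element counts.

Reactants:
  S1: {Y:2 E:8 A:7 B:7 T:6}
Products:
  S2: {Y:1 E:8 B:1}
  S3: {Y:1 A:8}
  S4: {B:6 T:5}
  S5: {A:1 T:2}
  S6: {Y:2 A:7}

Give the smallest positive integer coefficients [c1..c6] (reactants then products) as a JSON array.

Y: 6·2 = 12 | 6·1+4·1+6·0+3·0+1·2 = 12
E: 6·8 = 48 | 6·8+4·0+6·0+3·0+1·0 = 48
A: 6·7 = 42 | 6·0+4·8+6·0+3·1+1·7 = 42
B: 6·7 = 42 | 6·1+4·0+6·6+3·0+1·0 = 42
T: 6·6 = 36 | 6·0+4·0+6·5+3·2+1·0 = 36
gcd(6,6,4,6,3,1) = 1

Coefficients: [6, 6, 4, 6, 3, 1]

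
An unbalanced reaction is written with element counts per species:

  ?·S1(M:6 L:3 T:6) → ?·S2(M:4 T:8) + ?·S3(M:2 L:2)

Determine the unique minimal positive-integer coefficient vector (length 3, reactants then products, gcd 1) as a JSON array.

Coefficients: [4, 3, 6]

M: 4·6 = 24 | 3·4+6·2 = 24
L: 4·3 = 12 | 3·0+6·2 = 12
T: 4·6 = 24 | 3·8+6·0 = 24
gcd(4,3,6) = 1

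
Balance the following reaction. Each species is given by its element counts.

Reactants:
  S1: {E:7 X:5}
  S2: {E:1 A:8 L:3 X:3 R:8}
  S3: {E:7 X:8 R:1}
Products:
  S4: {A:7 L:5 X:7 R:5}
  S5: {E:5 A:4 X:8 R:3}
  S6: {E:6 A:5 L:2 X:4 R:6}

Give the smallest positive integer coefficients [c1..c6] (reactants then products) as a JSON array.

Coefficients: [4, 5, 1, 1, 2, 5]

E: 4·7+5·1+1·7 = 40 | 1·0+2·5+5·6 = 40
A: 4·0+5·8+1·0 = 40 | 1·7+2·4+5·5 = 40
L: 4·0+5·3+1·0 = 15 | 1·5+2·0+5·2 = 15
X: 4·5+5·3+1·8 = 43 | 1·7+2·8+5·4 = 43
R: 4·0+5·8+1·1 = 41 | 1·5+2·3+5·6 = 41
gcd(4,5,1,1,2,5) = 1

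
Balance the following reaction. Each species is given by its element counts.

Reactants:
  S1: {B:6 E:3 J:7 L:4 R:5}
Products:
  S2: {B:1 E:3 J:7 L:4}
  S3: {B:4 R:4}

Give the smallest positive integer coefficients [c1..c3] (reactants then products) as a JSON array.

B: 4·6 = 24 | 4·1+5·4 = 24
E: 4·3 = 12 | 4·3+5·0 = 12
J: 4·7 = 28 | 4·7+5·0 = 28
L: 4·4 = 16 | 4·4+5·0 = 16
R: 4·5 = 20 | 4·0+5·4 = 20
gcd(4,4,5) = 1

Coefficients: [4, 4, 5]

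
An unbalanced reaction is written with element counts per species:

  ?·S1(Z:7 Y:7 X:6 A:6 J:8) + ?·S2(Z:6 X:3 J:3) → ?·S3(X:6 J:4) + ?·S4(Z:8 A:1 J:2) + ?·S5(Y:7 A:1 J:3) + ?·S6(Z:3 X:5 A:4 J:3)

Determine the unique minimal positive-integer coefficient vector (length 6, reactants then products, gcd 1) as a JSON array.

Coefficients: [6, 4, 3, 6, 6, 6]

Z: 6·7+4·6 = 66 | 3·0+6·8+6·0+6·3 = 66
Y: 6·7+4·0 = 42 | 3·0+6·0+6·7+6·0 = 42
X: 6·6+4·3 = 48 | 3·6+6·0+6·0+6·5 = 48
A: 6·6+4·0 = 36 | 3·0+6·1+6·1+6·4 = 36
J: 6·8+4·3 = 60 | 3·4+6·2+6·3+6·3 = 60
gcd(6,4,3,6,6,6) = 1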